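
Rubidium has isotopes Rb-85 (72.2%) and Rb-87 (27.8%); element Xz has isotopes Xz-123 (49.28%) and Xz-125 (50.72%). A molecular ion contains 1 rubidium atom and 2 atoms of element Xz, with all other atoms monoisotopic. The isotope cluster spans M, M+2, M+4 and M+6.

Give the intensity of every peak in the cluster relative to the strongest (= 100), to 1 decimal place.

40.9 : 100.0 : 75.8 : 16.7

Rubidium pattern (n=1): 0.7220 : 0.2780
Element Xz pattern (n=2): 0.24285184 : 0.49989632 : 0.25725184
Convolve the two distributions (both contribute in 2-u steps):
  M: 0.7220×0.24285184 = 0.175339
  M+2: 0.7220×0.49989632 + 0.2780×0.24285184 = 0.428438
  M+4: 0.7220×0.25725184 + 0.2780×0.49989632 = 0.324707
  M+6: 0.2780×0.25725184 = 0.071516
Scale to base peak (0.428438) = 100: 40.9 : 100.0 : 75.8 : 16.7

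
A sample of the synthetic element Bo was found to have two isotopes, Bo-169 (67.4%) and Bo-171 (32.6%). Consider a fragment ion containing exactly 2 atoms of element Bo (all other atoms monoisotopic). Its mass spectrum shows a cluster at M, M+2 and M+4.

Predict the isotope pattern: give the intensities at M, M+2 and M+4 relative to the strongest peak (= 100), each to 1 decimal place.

100.0 : 96.7 : 23.4

The 2 Bo atoms are independent, so intensities follow the terms of (0.674 + 0.326)^2.
P(M) = 0.674^2 = 0.454276
P(M+2) = 2 × 0.674^1 × 0.326^1 = 0.439448
P(M+4) = 0.326^2 = 0.106276
The M peak is largest (0.454276); scaling to 100 gives 100.0 : 96.7 : 23.4.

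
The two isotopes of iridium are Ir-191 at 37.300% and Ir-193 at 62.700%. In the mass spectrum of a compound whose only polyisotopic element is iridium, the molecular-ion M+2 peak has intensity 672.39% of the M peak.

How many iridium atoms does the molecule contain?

4

The M+2/M ratio from n Ir atoms is n · q/p = n · 0.62700/0.37300.
n = 6.7239 × 0.37300/0.62700 = 4.00 ≈ 4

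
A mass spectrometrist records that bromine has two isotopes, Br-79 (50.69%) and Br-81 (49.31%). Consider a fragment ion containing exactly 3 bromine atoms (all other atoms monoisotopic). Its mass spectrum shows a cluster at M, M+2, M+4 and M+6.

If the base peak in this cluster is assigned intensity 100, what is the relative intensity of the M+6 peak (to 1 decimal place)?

31.5

(0.5069 + 0.4931)^3 gives M 0.1302, M+2 0.3801, M+4 0.3698, M+6 0.1199; the largest is M+2.
P(M+2) = C(3,1) × 0.5069^2 × 0.4931^1 = 3 × 0.25694761 × 0.4931 = 0.380103 (base)
P(M+6) = C(3,3) × 0.5069^0 × 0.4931^3 = 1 × 1.0000 × 0.11989609 = 0.119896
Relative intensity = 0.119896 / 0.380103 × 100 = 31.5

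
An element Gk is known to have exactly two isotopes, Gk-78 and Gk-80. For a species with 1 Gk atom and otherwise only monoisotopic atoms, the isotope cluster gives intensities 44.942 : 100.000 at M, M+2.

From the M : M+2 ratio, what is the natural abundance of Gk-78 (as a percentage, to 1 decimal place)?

31.0%

If p is the fraction of Gk that is Gk-78, then I(M+2)/I(M) = [C(1,1)·p^0·(1−p)] / p^1 = 1·(1−p)/p = 100.000/44.942 = 2.2251
(1−p)/p = 2.2251/1 = 2.2251  ⇒  p = 1/(1 + 2.2251) = 0.3101
Gk-78: 31.0%, Gk-80: 69.0%.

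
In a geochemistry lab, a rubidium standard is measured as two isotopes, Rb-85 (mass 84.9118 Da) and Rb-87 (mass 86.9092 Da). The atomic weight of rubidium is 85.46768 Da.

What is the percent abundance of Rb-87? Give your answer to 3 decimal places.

27.830%

With x = fraction of Rb-85 (so Rb-87 is 1 − x):
84.9118·x + 86.9092·(1 − x) = 85.46768
(84.9118 − 86.9092)·x = 85.46768 − 86.9092
x = -1.44152 / -1.9974 = 0.72170 → 72.170% Rb-85, 27.830% Rb-87.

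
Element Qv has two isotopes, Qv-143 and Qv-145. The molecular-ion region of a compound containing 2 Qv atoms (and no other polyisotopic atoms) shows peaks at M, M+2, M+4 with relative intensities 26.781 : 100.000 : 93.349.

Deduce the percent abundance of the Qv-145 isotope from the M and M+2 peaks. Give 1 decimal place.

Write p for the Qv-143 fraction. I(M+2)/I(M) = [C(2,1)·p^1·(1−p)] / p^2 = 2·(1−p)/p = 100.000/26.781 = 3.7340
(1−p)/p = 3.7340/2 = 1.8670  ⇒  p = 1/(1 + 1.8670) = 0.3488
Qv-143: 34.9%, Qv-145: 65.1%.

65.1%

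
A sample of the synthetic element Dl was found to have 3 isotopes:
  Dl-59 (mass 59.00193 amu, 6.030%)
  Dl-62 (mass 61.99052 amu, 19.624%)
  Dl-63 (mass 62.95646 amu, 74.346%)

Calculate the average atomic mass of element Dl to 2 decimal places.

The abundance-weighted mean is 0.06030 × 59.00193 + 0.19624 × 61.99052 + 0.74346 × 62.95646
= 3.557816 + 12.165020 + 46.805610 = 62.528446 amu

62.53 amu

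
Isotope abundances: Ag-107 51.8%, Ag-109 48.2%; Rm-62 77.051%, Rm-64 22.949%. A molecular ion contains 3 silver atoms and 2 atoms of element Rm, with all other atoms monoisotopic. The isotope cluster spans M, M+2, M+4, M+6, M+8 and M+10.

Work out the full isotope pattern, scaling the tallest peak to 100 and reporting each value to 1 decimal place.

23.0 : 77.9 : 100.0 : 59.8 : 16.3 : 1.6

Silver pattern (n=3): 0.13899183 : 0.3879965 : 0.3610315 : 0.11198017
Element Rm pattern (n=2): 0.59368566 : 0.35364868 : 0.05266566
Convolve the two distributions (both contribute in 2-u steps):
  M: 0.13899183×0.59368566 = 0.082517
  M+2: 0.13899183×0.35364868 + 0.3879965×0.59368566 = 0.279502
  M+4: 0.13899183×0.05266566 + 0.3879965×0.35364868 + 0.3610315×0.59368566 = 0.358874
  M+6: 0.3879965×0.05266566 + 0.3610315×0.35364868 + 0.11198017×0.59368566 = 0.214593
  M+8: 0.3610315×0.05266566 + 0.11198017×0.35364868 = 0.058616
  M+10: 0.11198017×0.05266566 = 0.005898
Scale to base peak (0.358874) = 100: 23.0 : 77.9 : 100.0 : 59.8 : 16.3 : 1.6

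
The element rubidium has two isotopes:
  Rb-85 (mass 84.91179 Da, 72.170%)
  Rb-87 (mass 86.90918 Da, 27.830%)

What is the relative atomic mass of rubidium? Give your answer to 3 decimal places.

The abundance-weighted mean is 0.72170 × 84.91179 + 0.27830 × 86.90918
= 61.280839 + 24.186825 = 85.467664 Da

85.468 Da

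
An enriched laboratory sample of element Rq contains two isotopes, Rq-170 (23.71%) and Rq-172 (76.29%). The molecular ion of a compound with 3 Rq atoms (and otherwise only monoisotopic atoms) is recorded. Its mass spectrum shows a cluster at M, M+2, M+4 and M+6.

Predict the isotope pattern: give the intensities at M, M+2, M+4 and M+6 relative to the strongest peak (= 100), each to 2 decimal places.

Expanding (0.2371 + 0.7629)^3:
P(M) = 0.2371^3 = 0.013329
P(M+2) = 3 × 0.2371^2 × 0.7629^1 = 0.128662
P(M+4) = 3 × 0.2371^1 × 0.7629^2 = 0.413988
P(M+6) = 0.7629^3 = 0.444020
The M+6 peak is largest (0.444020); scaling to 100 gives 3.00 : 28.98 : 93.24 : 100.00.

3.00 : 28.98 : 93.24 : 100.00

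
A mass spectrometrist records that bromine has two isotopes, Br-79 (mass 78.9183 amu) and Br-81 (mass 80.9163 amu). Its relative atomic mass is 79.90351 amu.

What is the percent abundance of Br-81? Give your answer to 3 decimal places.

49.310%

Writing the weighted mean with unknown fraction x of Br-79:
78.9183·x + 80.9163·(1 − x) = 79.90351
(78.9183 − 80.9163)·x = 79.90351 − 80.9163
x = -1.01279 / -1.9980 = 0.50690 → 50.690% Br-79, 49.310% Br-81.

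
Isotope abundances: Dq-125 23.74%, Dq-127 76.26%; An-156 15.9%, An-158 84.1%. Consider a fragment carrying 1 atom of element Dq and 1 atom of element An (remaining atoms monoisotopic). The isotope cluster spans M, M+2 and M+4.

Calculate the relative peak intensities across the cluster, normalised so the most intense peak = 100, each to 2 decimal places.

5.89 : 50.04 : 100.00

Element Dq pattern (n=1): 0.2374 : 0.7626
Element An pattern (n=1): 0.1590 : 0.8410
Convolve the two distributions (both contribute in 2-u steps):
  M: 0.2374×0.1590 = 0.037747
  M+2: 0.2374×0.8410 + 0.7626×0.1590 = 0.320907
  M+4: 0.7626×0.8410 = 0.641347
Scale to base peak (0.641347) = 100: 5.89 : 50.04 : 100.00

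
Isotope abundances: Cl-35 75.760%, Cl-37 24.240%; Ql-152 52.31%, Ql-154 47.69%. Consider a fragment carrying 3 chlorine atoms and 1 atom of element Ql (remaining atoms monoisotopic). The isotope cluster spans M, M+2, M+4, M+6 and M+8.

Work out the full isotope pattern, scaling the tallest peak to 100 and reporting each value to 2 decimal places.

53.43 : 100.00 : 63.17 : 16.71 : 1.60

Chlorine pattern (n=3): 0.4348304 : 0.41738208 : 0.13354464 : 0.01424288
Element Ql pattern (n=1): 0.5231 : 0.4769
Convolve the two distributions (both contribute in 2-u steps):
  M: 0.4348304×0.5231 = 0.227460
  M+2: 0.4348304×0.4769 + 0.41738208×0.5231 = 0.425703
  M+4: 0.41738208×0.4769 + 0.13354464×0.5231 = 0.268907
  M+6: 0.13354464×0.4769 + 0.01424288×0.5231 = 0.071138
  M+8: 0.01424288×0.4769 = 0.006792
Scale to base peak (0.425703) = 100: 53.43 : 100.00 : 63.17 : 16.71 : 1.60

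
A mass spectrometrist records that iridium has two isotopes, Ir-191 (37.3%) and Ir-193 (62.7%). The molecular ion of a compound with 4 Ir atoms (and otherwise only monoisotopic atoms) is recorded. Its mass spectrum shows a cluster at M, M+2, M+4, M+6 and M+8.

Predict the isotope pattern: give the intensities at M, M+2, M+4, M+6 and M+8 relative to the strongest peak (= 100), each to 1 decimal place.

5.3 : 35.4 : 89.2 : 100.0 : 42.0

Expanding (0.373 + 0.627)^4:
P(M) = 0.373^4 = 0.019357
P(M+2) = 4 × 0.373^3 × 0.627^1 = 0.130153
P(M+4) = 6 × 0.373^2 × 0.627^2 = 0.328174
P(M+6) = 4 × 0.373^1 × 0.627^3 = 0.367766
P(M+8) = 0.627^4 = 0.154550
The M+6 peak is largest (0.367766); scaling to 100 gives 5.3 : 35.4 : 89.2 : 100.0 : 42.0.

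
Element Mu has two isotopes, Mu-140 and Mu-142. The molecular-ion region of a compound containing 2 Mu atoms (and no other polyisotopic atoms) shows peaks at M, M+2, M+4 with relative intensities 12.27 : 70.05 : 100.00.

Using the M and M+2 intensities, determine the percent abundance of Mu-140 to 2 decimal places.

25.94%

If p is the fraction of Mu that is Mu-140, then I(M+2)/I(M) = [C(2,1)·p^1·(1−p)] / p^2 = 2·(1−p)/p = 70.05/12.27 = 5.7090
(1−p)/p = 5.7090/2 = 2.8545  ⇒  p = 1/(1 + 2.8545) = 0.2594
Mu-140: 25.94%, Mu-142: 74.06%.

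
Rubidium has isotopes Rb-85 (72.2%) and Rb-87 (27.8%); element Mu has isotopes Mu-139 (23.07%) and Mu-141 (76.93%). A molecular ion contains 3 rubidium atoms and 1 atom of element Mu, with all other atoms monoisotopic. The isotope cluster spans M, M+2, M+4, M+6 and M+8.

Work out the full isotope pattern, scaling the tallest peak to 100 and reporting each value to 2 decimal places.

22.27 : 100.00 : 95.70 : 34.31 : 4.24

Rubidium pattern (n=3): 0.37636705 : 0.43475086 : 0.16739714 : 0.02148495
Element Mu pattern (n=1): 0.2307 : 0.7693
Convolve the two distributions (both contribute in 2-u steps):
  M: 0.37636705×0.2307 = 0.086828
  M+2: 0.37636705×0.7693 + 0.43475086×0.2307 = 0.389836
  M+4: 0.43475086×0.7693 + 0.16739714×0.2307 = 0.373072
  M+6: 0.16739714×0.7693 + 0.02148495×0.2307 = 0.133735
  M+8: 0.02148495×0.7693 = 0.016528
Scale to base peak (0.389836) = 100: 22.27 : 100.00 : 95.70 : 34.31 : 4.24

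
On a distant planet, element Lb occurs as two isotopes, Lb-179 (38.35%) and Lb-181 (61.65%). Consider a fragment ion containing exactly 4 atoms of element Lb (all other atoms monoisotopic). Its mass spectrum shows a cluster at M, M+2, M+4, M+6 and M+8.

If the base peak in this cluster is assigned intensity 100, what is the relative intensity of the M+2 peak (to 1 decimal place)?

Binomial terms of (0.3835 + 0.6165)^4: M 0.0216, M+2 0.1391, M+4 0.3354, M+6 0.3594, M+8 0.1445 → M+6 is the base peak.
P(M+6) = C(4,3) × 0.3835^1 × 0.6165^3 = 4 × 0.3835 × 0.23431454 = 0.359439 (base)
P(M+2) = C(4,1) × 0.3835^3 × 0.6165^1 = 4 × 0.05640221 × 0.6165 = 0.139088
Relative intensity = 0.139088 / 0.359439 × 100 = 38.7

38.7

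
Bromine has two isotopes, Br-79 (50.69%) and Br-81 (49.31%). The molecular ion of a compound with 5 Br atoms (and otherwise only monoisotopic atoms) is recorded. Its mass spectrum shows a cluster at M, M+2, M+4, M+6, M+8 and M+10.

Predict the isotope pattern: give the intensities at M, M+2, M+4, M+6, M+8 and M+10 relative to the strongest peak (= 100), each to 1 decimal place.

10.6 : 51.4 : 100.0 : 97.3 : 47.3 : 9.2

Expanding (0.5069 + 0.4931)^5:
P(M) = 0.5069^5 = 0.033467
P(M+2) = 5 × 0.5069^4 × 0.4931^1 = 0.162777
P(M+4) = 10 × 0.5069^3 × 0.4931^2 = 0.316692
P(M+6) = 10 × 0.5069^2 × 0.4931^3 = 0.308070
P(M+8) = 5 × 0.5069^1 × 0.4931^4 = 0.149842
P(M+10) = 0.4931^5 = 0.029152
The M+4 peak is largest (0.316692); scaling to 100 gives 10.6 : 51.4 : 100.0 : 97.3 : 47.3 : 9.2.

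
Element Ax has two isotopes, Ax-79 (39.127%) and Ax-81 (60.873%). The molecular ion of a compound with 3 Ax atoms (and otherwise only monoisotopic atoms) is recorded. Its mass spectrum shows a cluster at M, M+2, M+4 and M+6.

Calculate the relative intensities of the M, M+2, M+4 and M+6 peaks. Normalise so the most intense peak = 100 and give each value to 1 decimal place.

13.8 : 64.3 : 100.0 : 51.9

Each Ax atom is independently Ax-79 (p = 0.39127) or Ax-81 (q = 0.60873); the cluster is the binomial expansion (p + q)^3.
P(M) = 0.39127^3 = 0.059900
P(M+2) = 3 × 0.39127^2 × 0.60873^1 = 0.279575
P(M+4) = 3 × 0.39127^1 × 0.60873^2 = 0.434958
P(M+6) = 0.60873^3 = 0.225566
The M+4 peak is largest (0.434958); scaling to 100 gives 13.8 : 64.3 : 100.0 : 51.9.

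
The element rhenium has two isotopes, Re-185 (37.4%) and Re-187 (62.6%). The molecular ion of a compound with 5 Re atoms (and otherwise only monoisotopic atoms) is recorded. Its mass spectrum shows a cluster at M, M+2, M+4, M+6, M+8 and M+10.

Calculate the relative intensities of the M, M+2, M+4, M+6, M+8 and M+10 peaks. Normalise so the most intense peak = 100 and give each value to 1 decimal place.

The 5 Re atoms are independent, so intensities follow the terms of (0.374 + 0.626)^5.
P(M) = 0.374^5 = 0.007317
P(M+2) = 5 × 0.374^4 × 0.626^1 = 0.061239
P(M+4) = 10 × 0.374^3 × 0.626^2 = 0.205005
P(M+6) = 10 × 0.374^2 × 0.626^3 = 0.343136
P(M+8) = 5 × 0.374^1 × 0.626^4 = 0.287170
P(M+10) = 0.626^5 = 0.096133
The M+6 peak is largest (0.343136); scaling to 100 gives 2.1 : 17.8 : 59.7 : 100.0 : 83.7 : 28.0.

2.1 : 17.8 : 59.7 : 100.0 : 83.7 : 28.0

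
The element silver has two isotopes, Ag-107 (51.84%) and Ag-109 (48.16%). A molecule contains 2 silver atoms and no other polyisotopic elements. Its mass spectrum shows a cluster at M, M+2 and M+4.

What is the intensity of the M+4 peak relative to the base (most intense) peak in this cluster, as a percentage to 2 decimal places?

(0.5184 + 0.4816)^2 gives M 0.2687, M+2 0.4993, M+4 0.2319; the largest is M+2.
P(M+2) = C(2,1) × 0.5184^1 × 0.4816^1 = 2 × 0.5184 × 0.4816 = 0.499323 (base)
P(M+4) = C(2,2) × 0.5184^0 × 0.4816^2 = 1 × 1.0000 × 0.23193856 = 0.231939
Relative intensity = 0.231939 / 0.499323 × 100 = 46.45

46.45%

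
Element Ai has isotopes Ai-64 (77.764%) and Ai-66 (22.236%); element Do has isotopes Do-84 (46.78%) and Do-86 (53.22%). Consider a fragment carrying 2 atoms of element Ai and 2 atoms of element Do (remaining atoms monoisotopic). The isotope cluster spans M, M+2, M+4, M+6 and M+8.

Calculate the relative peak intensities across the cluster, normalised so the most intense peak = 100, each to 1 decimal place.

35.1 : 100.0 : 94.0 : 32.5 : 3.7

Element Ai pattern (n=2): 0.60472397 : 0.34583206 : 0.04944397
Element Do pattern (n=2): 0.21883684 : 0.49792632 : 0.28323684
Convolve the two distributions (both contribute in 2-u steps):
  M: 0.60472397×0.21883684 = 0.132336
  M+2: 0.60472397×0.49792632 + 0.34583206×0.21883684 = 0.376789
  M+4: 0.60472397×0.28323684 + 0.34583206×0.49792632 + 0.04944397×0.21883684 = 0.354299
  M+6: 0.34583206×0.28323684 + 0.04944397×0.49792632 = 0.122572
  M+8: 0.04944397×0.28323684 = 0.014004
Scale to base peak (0.376789) = 100: 35.1 : 100.0 : 94.0 : 32.5 : 3.7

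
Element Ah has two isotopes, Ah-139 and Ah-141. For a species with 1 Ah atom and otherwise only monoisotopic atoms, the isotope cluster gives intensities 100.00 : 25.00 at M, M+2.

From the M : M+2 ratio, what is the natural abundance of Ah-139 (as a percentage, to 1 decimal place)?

Let p = fractional abundance of Ah-139. I(M+2)/I(M) = [C(1,1)·p^0·(1−p)] / p^1 = 1·(1−p)/p = 25.00/100.00 = 0.2500
(1−p)/p = 0.2500/1 = 0.2500  ⇒  p = 1/(1 + 0.2500) = 0.8000
Ah-139: 80.0%, Ah-141: 20.0%.

80.0%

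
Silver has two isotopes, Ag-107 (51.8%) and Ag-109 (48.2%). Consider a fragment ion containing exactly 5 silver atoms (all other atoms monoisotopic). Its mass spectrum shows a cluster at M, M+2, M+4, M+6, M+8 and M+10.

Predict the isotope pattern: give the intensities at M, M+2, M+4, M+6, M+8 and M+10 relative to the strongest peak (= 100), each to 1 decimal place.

11.5 : 53.7 : 100.0 : 93.1 : 43.3 : 8.1

Expanding (0.518 + 0.482)^5:
P(M) = 0.518^5 = 0.037295
P(M+2) = 5 × 0.518^4 × 0.482^1 = 0.173515
P(M+4) = 10 × 0.518^3 × 0.482^2 = 0.322911
P(M+6) = 10 × 0.518^2 × 0.482^3 = 0.300470
P(M+8) = 5 × 0.518^1 × 0.482^4 = 0.139794
P(M+10) = 0.482^5 = 0.026016
The M+4 peak is largest (0.322911); scaling to 100 gives 11.5 : 53.7 : 100.0 : 93.1 : 43.3 : 8.1.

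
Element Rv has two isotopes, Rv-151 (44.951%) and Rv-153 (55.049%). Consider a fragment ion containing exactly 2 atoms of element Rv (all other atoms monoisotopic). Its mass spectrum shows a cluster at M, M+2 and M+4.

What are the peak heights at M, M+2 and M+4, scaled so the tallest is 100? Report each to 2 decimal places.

Each Rv atom is independently Rv-151 (p = 0.44951) or Rv-153 (q = 0.55049); the cluster is the binomial expansion (p + q)^2.
P(M) = 0.44951^2 = 0.202059
P(M+2) = 2 × 0.44951^1 × 0.55049^1 = 0.494902
P(M+4) = 0.55049^2 = 0.303039
The M+2 peak is largest (0.494902); scaling to 100 gives 40.83 : 100.00 : 61.23.

40.83 : 100.00 : 61.23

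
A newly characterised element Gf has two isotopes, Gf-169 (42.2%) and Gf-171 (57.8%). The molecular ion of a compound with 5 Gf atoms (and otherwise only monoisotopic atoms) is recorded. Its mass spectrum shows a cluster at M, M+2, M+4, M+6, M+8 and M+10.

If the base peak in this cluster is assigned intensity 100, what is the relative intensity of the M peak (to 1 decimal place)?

3.9

Binomial terms of (0.422 + 0.578)^5: M 0.0134, M+2 0.0917, M+4 0.2511, M+6 0.3439, M+8 0.2355, M+10 0.0645 → M+6 is the base peak.
P(M+6) = C(5,3) × 0.422^2 × 0.578^3 = 10 × 0.178084 × 0.19310055 = 0.343881 (base)
P(M) = C(5,0) × 0.422^5 × 0.578^0 = 1 × 0.01338327 × 1.0000 = 0.013383
Relative intensity = 0.013383 / 0.343881 × 100 = 3.9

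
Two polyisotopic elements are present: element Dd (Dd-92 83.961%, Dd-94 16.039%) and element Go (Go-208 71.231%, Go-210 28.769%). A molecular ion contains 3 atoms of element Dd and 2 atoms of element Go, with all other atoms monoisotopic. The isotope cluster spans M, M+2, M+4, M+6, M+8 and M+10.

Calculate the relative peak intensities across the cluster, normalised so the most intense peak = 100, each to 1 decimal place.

Element Dd pattern (n=3): 0.59187883 : 0.33919836 : 0.06479678 : 0.00412603
Element Go pattern (n=2): 0.50738554 : 0.40984893 : 0.08276554
Convolve the two distributions (both contribute in 2-u steps):
  M: 0.59187883×0.50738554 = 0.300311
  M+2: 0.59187883×0.40984893 + 0.33919836×0.50738554 = 0.414685
  M+4: 0.59187883×0.08276554 + 0.33919836×0.40984893 + 0.06479678×0.50738554 = 0.220884
  M+6: 0.33919836×0.08276554 + 0.06479678×0.40984893 + 0.00412603×0.50738554 = 0.056724
  M+8: 0.06479678×0.08276554 + 0.00412603×0.40984893 = 0.007054
  M+10: 0.00412603×0.08276554 = 0.000341
Scale to base peak (0.414685) = 100: 72.4 : 100.0 : 53.3 : 13.7 : 1.7 : 0.1

72.4 : 100.0 : 53.3 : 13.7 : 1.7 : 0.1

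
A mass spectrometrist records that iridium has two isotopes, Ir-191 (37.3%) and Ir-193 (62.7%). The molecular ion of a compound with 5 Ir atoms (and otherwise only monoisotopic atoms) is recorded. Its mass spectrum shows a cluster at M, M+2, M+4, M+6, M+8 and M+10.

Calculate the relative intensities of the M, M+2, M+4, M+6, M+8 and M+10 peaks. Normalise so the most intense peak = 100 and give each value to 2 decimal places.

2.11 : 17.70 : 59.49 : 100.00 : 84.05 : 28.26

Expanding (0.373 + 0.627)^5:
P(M) = 0.373^5 = 0.007220
P(M+2) = 5 × 0.373^4 × 0.627^1 = 0.060684
P(M+4) = 10 × 0.373^3 × 0.627^2 = 0.204015
P(M+6) = 10 × 0.373^2 × 0.627^3 = 0.342942
P(M+8) = 5 × 0.373^1 × 0.627^4 = 0.288237
P(M+10) = 0.627^5 = 0.096903
The M+6 peak is largest (0.342942); scaling to 100 gives 2.11 : 17.70 : 59.49 : 100.00 : 84.05 : 28.26.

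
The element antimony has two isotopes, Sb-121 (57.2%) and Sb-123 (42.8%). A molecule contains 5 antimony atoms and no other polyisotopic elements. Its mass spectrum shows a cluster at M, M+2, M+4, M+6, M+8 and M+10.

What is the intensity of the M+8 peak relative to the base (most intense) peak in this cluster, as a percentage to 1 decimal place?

28.0%

(0.572 + 0.428)^5 gives M 0.0612, M+2 0.2291, M+4 0.3428, M+6 0.2565, M+8 0.0960, M+10 0.0144; the largest is M+4.
P(M+4) = C(5,2) × 0.572^3 × 0.428^2 = 10 × 0.18714925 × 0.183184 = 0.342827 (base)
P(M+8) = C(5,4) × 0.572^1 × 0.428^4 = 5 × 0.5720 × 0.03355638 = 0.095971
Relative intensity = 0.095971 / 0.342827 × 100 = 28.0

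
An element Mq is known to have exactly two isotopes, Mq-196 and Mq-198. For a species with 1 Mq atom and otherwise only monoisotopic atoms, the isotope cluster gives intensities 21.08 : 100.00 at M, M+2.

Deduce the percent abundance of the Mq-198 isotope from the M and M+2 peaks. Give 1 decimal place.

If p is the fraction of Mq that is Mq-196, then I(M+2)/I(M) = [C(1,1)·p^0·(1−p)] / p^1 = 1·(1−p)/p = 100.00/21.08 = 4.7438
(1−p)/p = 4.7438/1 = 4.7438  ⇒  p = 1/(1 + 4.7438) = 0.1741
Mq-196: 17.4%, Mq-198: 82.6%.

82.6%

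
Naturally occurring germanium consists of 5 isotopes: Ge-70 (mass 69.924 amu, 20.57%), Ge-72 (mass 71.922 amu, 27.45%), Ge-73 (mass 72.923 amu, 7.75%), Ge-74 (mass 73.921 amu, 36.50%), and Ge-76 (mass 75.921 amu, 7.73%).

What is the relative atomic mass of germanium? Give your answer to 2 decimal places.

72.63 amu

Weight each isotope mass by its fractional abundance: 0.2057 × 69.924 + 0.2745 × 71.922 + 0.0775 × 72.923 + 0.3650 × 73.921 + 0.0773 × 75.921
= 14.3834 + 19.7426 + 5.6515 + 26.9812 + 5.8687 = 72.6274 amu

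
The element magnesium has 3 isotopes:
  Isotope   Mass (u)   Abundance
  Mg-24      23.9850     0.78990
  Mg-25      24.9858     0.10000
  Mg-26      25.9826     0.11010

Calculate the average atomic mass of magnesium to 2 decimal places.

24.31 u

The abundance-weighted mean is 0.78990 × 23.9850 + 0.10000 × 24.9858 + 0.11010 × 25.9826
= 18.94575 + 2.49858 + 2.86068 = 24.30501 u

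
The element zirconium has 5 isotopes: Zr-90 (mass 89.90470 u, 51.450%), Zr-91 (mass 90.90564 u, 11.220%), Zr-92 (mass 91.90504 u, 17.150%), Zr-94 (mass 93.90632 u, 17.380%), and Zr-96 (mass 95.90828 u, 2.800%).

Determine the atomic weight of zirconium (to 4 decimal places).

91.2236 u

The abundance-weighted mean is 0.51450 × 89.90470 + 0.11220 × 90.90564 + 0.17150 × 91.90504 + 0.17380 × 93.90632 + 0.02800 × 95.90828
= 46.255968 + 10.199613 + 15.761714 + 16.320918 + 2.685432 = 91.223645 u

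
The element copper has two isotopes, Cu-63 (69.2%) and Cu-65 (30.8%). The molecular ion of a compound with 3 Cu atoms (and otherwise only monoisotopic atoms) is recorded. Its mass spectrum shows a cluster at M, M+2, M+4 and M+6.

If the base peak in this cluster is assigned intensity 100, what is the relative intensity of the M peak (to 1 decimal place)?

74.9

Term probabilities: M 0.3314, M+2 0.4425, M+4 0.1969, M+6 0.0292. Base peak = M+2.
P(M+2) = C(3,1) × 0.692^2 × 0.308^1 = 3 × 0.478864 × 0.3080 = 0.442470 (base)
P(M) = C(3,0) × 0.692^3 × 0.308^0 = 1 × 0.33137389 × 1.0000 = 0.331374
Relative intensity = 0.331374 / 0.442470 × 100 = 74.9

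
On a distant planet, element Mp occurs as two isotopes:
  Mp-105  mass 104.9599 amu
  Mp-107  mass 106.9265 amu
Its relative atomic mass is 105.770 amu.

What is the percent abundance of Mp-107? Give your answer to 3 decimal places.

With x = fraction of Mp-105 (so Mp-107 is 1 − x):
104.9599·x + 106.9265·(1 − x) = 105.770
(104.9599 − 106.9265)·x = 105.770 − 106.9265
x = -1.1565 / -1.9666 = 0.58807 → 58.807% Mp-105, 41.193% Mp-107.

41.193%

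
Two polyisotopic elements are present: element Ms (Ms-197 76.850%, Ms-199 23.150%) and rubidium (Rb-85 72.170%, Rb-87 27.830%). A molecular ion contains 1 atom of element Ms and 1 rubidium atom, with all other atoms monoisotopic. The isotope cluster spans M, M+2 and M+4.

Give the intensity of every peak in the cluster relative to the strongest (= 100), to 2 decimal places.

Element Ms pattern (n=1): 0.7685 : 0.2315
Rubidium pattern (n=1): 0.7217 : 0.2783
Convolve the two distributions (both contribute in 2-u steps):
  M: 0.7685×0.7217 = 0.554626
  M+2: 0.7685×0.2783 + 0.2315×0.7217 = 0.380947
  M+4: 0.2315×0.2783 = 0.064426
Scale to base peak (0.554626) = 100: 100.00 : 68.69 : 11.62

100.00 : 68.69 : 11.62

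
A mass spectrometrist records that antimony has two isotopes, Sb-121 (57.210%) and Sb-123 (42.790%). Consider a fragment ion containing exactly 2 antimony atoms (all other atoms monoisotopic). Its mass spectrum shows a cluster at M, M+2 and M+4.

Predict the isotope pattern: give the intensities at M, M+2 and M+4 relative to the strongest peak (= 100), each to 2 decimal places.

Each Sb atom is independently Sb-121 (p = 0.57210) or Sb-123 (q = 0.42790); the cluster is the binomial expansion (p + q)^2.
P(M) = 0.57210^2 = 0.327298
P(M+2) = 2 × 0.57210^1 × 0.42790^1 = 0.489603
P(M+4) = 0.42790^2 = 0.183098
The M+2 peak is largest (0.489603); scaling to 100 gives 66.85 : 100.00 : 37.40.

66.85 : 100.00 : 37.40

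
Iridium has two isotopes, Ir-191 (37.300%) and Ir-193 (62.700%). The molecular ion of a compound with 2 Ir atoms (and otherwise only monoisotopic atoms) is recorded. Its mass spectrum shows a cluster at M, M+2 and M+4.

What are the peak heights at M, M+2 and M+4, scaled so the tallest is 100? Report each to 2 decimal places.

The 2 Ir atoms are independent, so intensities follow the terms of (0.37300 + 0.62700)^2.
P(M) = 0.37300^2 = 0.139129
P(M+2) = 2 × 0.37300^1 × 0.62700^1 = 0.467742
P(M+4) = 0.62700^2 = 0.393129
The M+2 peak is largest (0.467742); scaling to 100 gives 29.74 : 100.00 : 84.05.

29.74 : 100.00 : 84.05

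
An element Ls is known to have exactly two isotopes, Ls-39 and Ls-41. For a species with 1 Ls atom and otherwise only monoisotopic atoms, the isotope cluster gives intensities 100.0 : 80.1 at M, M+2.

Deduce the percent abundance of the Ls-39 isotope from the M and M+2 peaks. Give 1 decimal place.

If p is the fraction of Ls that is Ls-39, then I(M+2)/I(M) = [C(1,1)·p^0·(1−p)] / p^1 = 1·(1−p)/p = 80.1/100.0 = 0.8010
(1−p)/p = 0.8010/1 = 0.8010  ⇒  p = 1/(1 + 0.8010) = 0.5552
Ls-39: 55.5%, Ls-41: 44.5%.

55.5%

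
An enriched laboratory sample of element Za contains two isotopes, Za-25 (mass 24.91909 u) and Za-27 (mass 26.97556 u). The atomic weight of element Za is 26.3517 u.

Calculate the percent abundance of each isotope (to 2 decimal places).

Za-25: 30.34%, Za-27: 69.66%

Let x be the fractional abundance of Za-25; then Za-27 has abundance 1 − x.
24.91909·x + 26.97556·(1 − x) = 26.3517
(24.91909 − 26.97556)·x = 26.3517 − 26.97556
x = -0.62386 / -2.05647 = 0.30336 → 30.34% Za-25, 69.66% Za-27.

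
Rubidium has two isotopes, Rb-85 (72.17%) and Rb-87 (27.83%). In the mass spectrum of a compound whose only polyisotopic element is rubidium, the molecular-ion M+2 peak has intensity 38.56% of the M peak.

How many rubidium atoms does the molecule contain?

With n Rb atoms, P(M+2)/P(M) = C(n,1)·p^(n−1)q / p^n = n·q/p = n · 0.2783/0.7217.
n = 0.3856 × 0.7217/0.2783 = 1.00 ≈ 1

1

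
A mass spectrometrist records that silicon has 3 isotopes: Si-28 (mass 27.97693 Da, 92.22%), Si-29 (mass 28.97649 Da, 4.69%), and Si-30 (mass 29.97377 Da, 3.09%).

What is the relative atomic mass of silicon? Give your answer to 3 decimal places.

Weight each isotope mass by its fractional abundance: 0.9222 × 27.97693 + 0.0469 × 28.97649 + 0.0309 × 29.97377
= 25.800325 + 1.358997 + 0.926189 = 28.085511 Da

28.086 Da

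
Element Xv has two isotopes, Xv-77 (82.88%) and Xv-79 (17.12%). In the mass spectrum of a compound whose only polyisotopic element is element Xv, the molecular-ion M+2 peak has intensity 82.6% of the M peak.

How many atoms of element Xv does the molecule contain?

4

With n Xv atoms, P(M+2)/P(M) = C(n,1)·p^(n−1)q / p^n = n·q/p = n · 0.1712/0.8288.
n = 0.826 × 0.8288/0.1712 = 4.00 ≈ 4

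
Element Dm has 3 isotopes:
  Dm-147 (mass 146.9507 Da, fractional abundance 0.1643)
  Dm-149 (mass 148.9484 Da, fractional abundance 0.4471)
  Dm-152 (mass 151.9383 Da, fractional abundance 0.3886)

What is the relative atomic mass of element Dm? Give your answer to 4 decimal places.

The abundance-weighted mean is 0.1643 × 146.9507 + 0.4471 × 148.9484 + 0.3886 × 151.9383
= 24.14400 + 66.59483 + 59.04322 = 149.78205 Da

149.7821 Da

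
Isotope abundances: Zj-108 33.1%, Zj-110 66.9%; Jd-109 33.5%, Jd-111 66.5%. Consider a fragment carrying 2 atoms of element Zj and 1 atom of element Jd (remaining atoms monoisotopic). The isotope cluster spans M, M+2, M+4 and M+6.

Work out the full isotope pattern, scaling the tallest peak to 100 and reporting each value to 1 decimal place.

Element Zj pattern (n=2): 0.109561 : 0.442878 : 0.447561
Element Jd pattern (n=1): 0.3350 : 0.6650
Convolve the two distributions (both contribute in 2-u steps):
  M: 0.109561×0.3350 = 0.036703
  M+2: 0.109561×0.6650 + 0.442878×0.3350 = 0.221222
  M+4: 0.442878×0.6650 + 0.447561×0.3350 = 0.444447
  M+6: 0.447561×0.6650 = 0.297628
Scale to base peak (0.444447) = 100: 8.3 : 49.8 : 100.0 : 67.0

8.3 : 49.8 : 100.0 : 67.0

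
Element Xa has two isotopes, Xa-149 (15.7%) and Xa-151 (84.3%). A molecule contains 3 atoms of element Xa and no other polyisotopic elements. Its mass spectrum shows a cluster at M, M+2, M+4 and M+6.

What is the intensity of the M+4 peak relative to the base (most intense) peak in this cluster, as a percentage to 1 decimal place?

55.9%

Term probabilities: M 0.0039, M+2 0.0623, M+4 0.3347, M+6 0.5991. Base peak = M+6.
P(M+6) = C(3,3) × 0.157^0 × 0.843^3 = 1 × 1.0000 × 0.59907711 = 0.599077 (base)
P(M+4) = C(3,2) × 0.157^1 × 0.843^2 = 3 × 0.1570 × 0.710649 = 0.334716
Relative intensity = 0.334716 / 0.599077 × 100 = 55.9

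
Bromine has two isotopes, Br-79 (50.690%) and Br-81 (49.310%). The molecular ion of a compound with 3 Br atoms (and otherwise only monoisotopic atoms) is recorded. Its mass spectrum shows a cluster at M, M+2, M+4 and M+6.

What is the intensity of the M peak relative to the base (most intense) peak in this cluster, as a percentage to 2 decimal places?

Binomial terms of (0.50690 + 0.49310)^3: M 0.1302, M+2 0.3801, M+4 0.3698, M+6 0.1199 → M+2 is the base peak.
P(M+2) = C(3,1) × 0.50690^2 × 0.49310^1 = 3 × 0.25694761 × 0.4931 = 0.380103 (base)
P(M) = C(3,0) × 0.50690^3 × 0.49310^0 = 1 × 0.13024674 × 1.0000 = 0.130247
Relative intensity = 0.130247 / 0.380103 × 100 = 34.27

34.27%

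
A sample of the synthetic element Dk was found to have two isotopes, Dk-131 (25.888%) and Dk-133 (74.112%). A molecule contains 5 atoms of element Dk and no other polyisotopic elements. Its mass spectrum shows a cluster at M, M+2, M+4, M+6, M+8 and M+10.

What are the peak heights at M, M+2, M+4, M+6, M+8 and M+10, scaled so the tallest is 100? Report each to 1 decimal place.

The 5 Dk atoms are independent, so intensities follow the terms of (0.25888 + 0.74112)^5.
P(M) = 0.25888^5 = 0.001163
P(M+2) = 5 × 0.25888^4 × 0.74112^1 = 0.016644
P(M+4) = 10 × 0.25888^3 × 0.74112^2 = 0.095296
P(M+6) = 10 × 0.25888^2 × 0.74112^3 = 0.272811
P(M+8) = 5 × 0.25888^1 × 0.74112^4 = 0.390501
P(M+10) = 0.74112^5 = 0.223585
The M+8 peak is largest (0.390501); scaling to 100 gives 0.3 : 4.3 : 24.4 : 69.9 : 100.0 : 57.3.

0.3 : 4.3 : 24.4 : 69.9 : 100.0 : 57.3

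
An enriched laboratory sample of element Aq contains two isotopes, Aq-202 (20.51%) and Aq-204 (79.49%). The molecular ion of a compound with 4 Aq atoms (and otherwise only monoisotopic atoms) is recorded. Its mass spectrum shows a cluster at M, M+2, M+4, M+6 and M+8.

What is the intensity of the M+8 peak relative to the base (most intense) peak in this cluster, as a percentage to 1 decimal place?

(0.2051 + 0.7949)^4 gives M 0.0018, M+2 0.0274, M+4 0.1595, M+6 0.4121, M+8 0.3993; the largest is M+6.
P(M+6) = C(4,3) × 0.2051^1 × 0.7949^3 = 4 × 0.2051 × 0.50227029 = 0.412063 (base)
P(M+8) = C(4,4) × 0.2051^0 × 0.7949^4 = 1 × 1.0000 × 0.39925465 = 0.399255
Relative intensity = 0.399255 / 0.412063 × 100 = 96.9

96.9%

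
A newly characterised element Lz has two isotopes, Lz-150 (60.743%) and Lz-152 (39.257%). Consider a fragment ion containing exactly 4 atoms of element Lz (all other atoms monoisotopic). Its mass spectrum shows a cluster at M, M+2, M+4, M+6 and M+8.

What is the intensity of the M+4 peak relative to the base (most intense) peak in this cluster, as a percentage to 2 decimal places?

(0.60743 + 0.39257)^4 gives M 0.1361, M+2 0.3519, M+4 0.3412, M+6 0.1470, M+8 0.0238; the largest is M+2.
P(M+2) = C(4,1) × 0.60743^3 × 0.39257^1 = 4 × 0.22412418 × 0.39257 = 0.351938 (base)
P(M+4) = C(4,2) × 0.60743^2 × 0.39257^2 = 6 × 0.3689712 × 0.1541112 = 0.341176
Relative intensity = 0.341176 / 0.351938 × 100 = 96.94

96.94%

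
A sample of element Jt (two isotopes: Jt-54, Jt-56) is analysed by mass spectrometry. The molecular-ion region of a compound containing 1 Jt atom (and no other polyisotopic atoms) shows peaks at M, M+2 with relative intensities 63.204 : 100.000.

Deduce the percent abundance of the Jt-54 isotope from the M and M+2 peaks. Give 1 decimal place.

38.7%

Let p = fractional abundance of Jt-54. I(M+2)/I(M) = [C(1,1)·p^0·(1−p)] / p^1 = 1·(1−p)/p = 100.000/63.204 = 1.5822
(1−p)/p = 1.5822/1 = 1.5822  ⇒  p = 1/(1 + 1.5822) = 0.3873
Jt-54: 38.7%, Jt-56: 61.3%.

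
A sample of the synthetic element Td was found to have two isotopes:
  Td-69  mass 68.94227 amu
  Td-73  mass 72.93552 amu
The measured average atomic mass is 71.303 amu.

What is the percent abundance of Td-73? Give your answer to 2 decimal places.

59.12%

Let x be the fractional abundance of Td-69; then Td-73 has abundance 1 − x.
68.94227·x + 72.93552·(1 − x) = 71.303
(68.94227 − 72.93552)·x = 71.303 − 72.93552
x = -1.63252 / -3.99325 = 0.40882 → 40.88% Td-69, 59.12% Td-73.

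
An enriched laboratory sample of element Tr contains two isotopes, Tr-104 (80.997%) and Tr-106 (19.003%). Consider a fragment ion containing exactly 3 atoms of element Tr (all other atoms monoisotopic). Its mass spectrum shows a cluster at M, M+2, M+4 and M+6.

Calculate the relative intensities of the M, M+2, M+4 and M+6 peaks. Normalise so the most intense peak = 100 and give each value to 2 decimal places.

Expanding (0.80997 + 0.19003)^3:
P(M) = 0.80997^3 = 0.531382
P(M+2) = 3 × 0.80997^2 × 0.19003^1 = 0.374008
P(M+4) = 3 × 0.80997^1 × 0.19003^2 = 0.087747
P(M+6) = 0.19003^3 = 0.006862
The M peak is largest (0.531382); scaling to 100 gives 100.00 : 70.38 : 16.51 : 1.29.

100.00 : 70.38 : 16.51 : 1.29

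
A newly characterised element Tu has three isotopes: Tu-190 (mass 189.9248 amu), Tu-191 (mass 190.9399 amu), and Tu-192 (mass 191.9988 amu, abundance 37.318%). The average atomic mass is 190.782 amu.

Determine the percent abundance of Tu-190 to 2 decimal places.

54.48%

Let x and y be the fractions of Tu-190 and Tu-191. Then x + y = 1 − 0.37318 = 0.62682 and 189.9248x + 190.9399y = 190.782 − 0.37318×191.9988 = 119.131887816.
Substituting: 189.9248x + 190.9399(0.62682 − x) = 119.131887816
(189.9248 − 190.9399)x = -0.553060302  ⇒  x = 0.54483, y = 0.08199
Tu-190: 54.48%, Tu-191: 8.20%.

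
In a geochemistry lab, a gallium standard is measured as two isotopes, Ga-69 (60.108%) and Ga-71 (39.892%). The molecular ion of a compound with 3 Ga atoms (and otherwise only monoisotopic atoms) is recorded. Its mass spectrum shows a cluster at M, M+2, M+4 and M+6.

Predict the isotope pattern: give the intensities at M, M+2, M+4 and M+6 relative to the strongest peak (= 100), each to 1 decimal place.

The 3 Ga atoms are independent, so intensities follow the terms of (0.60108 + 0.39892)^3.
P(M) = 0.60108^3 = 0.217169
P(M+2) = 3 × 0.60108^2 × 0.39892^1 = 0.432386
P(M+4) = 3 × 0.60108^1 × 0.39892^2 = 0.286963
P(M+6) = 0.39892^3 = 0.063483
The M+2 peak is largest (0.432386); scaling to 100 gives 50.2 : 100.0 : 66.4 : 14.7.

50.2 : 100.0 : 66.4 : 14.7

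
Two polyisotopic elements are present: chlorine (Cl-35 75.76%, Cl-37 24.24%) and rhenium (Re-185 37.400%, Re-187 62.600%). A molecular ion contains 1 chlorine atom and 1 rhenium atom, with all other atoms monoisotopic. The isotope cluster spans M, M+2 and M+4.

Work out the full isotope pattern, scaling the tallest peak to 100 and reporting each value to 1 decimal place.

Chlorine pattern (n=1): 0.7576 : 0.2424
Rhenium pattern (n=1): 0.3740 : 0.6260
Convolve the two distributions (both contribute in 2-u steps):
  M: 0.7576×0.3740 = 0.283342
  M+2: 0.7576×0.6260 + 0.2424×0.3740 = 0.564915
  M+4: 0.2424×0.6260 = 0.151742
Scale to base peak (0.564915) = 100: 50.2 : 100.0 : 26.9

50.2 : 100.0 : 26.9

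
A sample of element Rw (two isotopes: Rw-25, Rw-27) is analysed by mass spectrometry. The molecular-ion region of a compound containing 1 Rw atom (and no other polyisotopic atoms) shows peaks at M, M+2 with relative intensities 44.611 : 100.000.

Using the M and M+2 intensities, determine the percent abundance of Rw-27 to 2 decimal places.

69.15%

Let p = fractional abundance of Rw-25. I(M+2)/I(M) = [C(1,1)·p^0·(1−p)] / p^1 = 1·(1−p)/p = 100.000/44.611 = 2.2416
(1−p)/p = 2.2416/1 = 2.2416  ⇒  p = 1/(1 + 2.2416) = 0.3085
Rw-25: 30.85%, Rw-27: 69.15%.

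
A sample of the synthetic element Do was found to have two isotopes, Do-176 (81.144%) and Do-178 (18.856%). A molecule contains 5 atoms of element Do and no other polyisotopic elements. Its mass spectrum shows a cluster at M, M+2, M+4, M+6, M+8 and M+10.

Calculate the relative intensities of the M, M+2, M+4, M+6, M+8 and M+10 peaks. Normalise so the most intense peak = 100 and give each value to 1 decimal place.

86.1 : 100.0 : 46.5 : 10.8 : 1.3 : 0.1

The 5 Do atoms are independent, so intensities follow the terms of (0.81144 + 0.18856)^5.
P(M) = 0.81144^5 = 0.351789
P(M+2) = 5 × 0.81144^4 × 0.18856^1 = 0.408738
P(M+4) = 10 × 0.81144^3 × 0.18856^2 = 0.189963
P(M+6) = 10 × 0.81144^2 × 0.18856^3 = 0.044143
P(M+8) = 5 × 0.81144^1 × 0.18856^4 = 0.005129
P(M+10) = 0.18856^5 = 0.000238
The M+2 peak is largest (0.408738); scaling to 100 gives 86.1 : 100.0 : 46.5 : 10.8 : 1.3 : 0.1.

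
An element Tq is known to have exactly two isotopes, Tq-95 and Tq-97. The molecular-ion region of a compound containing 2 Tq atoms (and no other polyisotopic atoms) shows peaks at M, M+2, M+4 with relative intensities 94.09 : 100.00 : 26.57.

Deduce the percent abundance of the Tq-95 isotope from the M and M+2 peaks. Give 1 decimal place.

Write p for the Tq-95 fraction. I(M+2)/I(M) = [C(2,1)·p^1·(1−p)] / p^2 = 2·(1−p)/p = 100.00/94.09 = 1.0628
(1−p)/p = 1.0628/2 = 0.5314  ⇒  p = 1/(1 + 0.5314) = 0.6530
Tq-95: 65.3%, Tq-97: 34.7%.

65.3%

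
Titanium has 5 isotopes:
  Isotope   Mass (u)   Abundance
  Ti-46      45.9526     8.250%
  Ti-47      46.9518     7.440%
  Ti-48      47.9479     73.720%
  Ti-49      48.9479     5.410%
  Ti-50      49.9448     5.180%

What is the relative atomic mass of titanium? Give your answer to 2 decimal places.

47.87 u

The abundance-weighted mean is 0.08250 × 45.9526 + 0.07440 × 46.9518 + 0.73720 × 47.9479 + 0.05410 × 48.9479 + 0.05180 × 49.9448
= 3.79109 + 3.49321 + 35.34719 + 2.64808 + 2.58714 = 47.86671 u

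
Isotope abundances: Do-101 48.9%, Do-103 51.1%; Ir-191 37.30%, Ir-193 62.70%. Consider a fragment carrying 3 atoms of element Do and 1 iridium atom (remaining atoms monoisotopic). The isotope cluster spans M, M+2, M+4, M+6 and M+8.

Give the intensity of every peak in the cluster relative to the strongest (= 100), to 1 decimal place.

11.7 : 56.4 : 100.0 : 77.8 : 22.4

Element Do pattern (n=3): 0.11693017 : 0.36657249 : 0.38306451 : 0.13343283
Iridium pattern (n=1): 0.3730 : 0.6270
Convolve the two distributions (both contribute in 2-u steps):
  M: 0.11693017×0.3730 = 0.043615
  M+2: 0.11693017×0.6270 + 0.36657249×0.3730 = 0.210047
  M+4: 0.36657249×0.6270 + 0.38306451×0.3730 = 0.372724
  M+6: 0.38306451×0.6270 + 0.13343283×0.3730 = 0.289952
  M+8: 0.13343283×0.6270 = 0.083662
Scale to base peak (0.372724) = 100: 11.7 : 56.4 : 100.0 : 77.8 : 22.4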